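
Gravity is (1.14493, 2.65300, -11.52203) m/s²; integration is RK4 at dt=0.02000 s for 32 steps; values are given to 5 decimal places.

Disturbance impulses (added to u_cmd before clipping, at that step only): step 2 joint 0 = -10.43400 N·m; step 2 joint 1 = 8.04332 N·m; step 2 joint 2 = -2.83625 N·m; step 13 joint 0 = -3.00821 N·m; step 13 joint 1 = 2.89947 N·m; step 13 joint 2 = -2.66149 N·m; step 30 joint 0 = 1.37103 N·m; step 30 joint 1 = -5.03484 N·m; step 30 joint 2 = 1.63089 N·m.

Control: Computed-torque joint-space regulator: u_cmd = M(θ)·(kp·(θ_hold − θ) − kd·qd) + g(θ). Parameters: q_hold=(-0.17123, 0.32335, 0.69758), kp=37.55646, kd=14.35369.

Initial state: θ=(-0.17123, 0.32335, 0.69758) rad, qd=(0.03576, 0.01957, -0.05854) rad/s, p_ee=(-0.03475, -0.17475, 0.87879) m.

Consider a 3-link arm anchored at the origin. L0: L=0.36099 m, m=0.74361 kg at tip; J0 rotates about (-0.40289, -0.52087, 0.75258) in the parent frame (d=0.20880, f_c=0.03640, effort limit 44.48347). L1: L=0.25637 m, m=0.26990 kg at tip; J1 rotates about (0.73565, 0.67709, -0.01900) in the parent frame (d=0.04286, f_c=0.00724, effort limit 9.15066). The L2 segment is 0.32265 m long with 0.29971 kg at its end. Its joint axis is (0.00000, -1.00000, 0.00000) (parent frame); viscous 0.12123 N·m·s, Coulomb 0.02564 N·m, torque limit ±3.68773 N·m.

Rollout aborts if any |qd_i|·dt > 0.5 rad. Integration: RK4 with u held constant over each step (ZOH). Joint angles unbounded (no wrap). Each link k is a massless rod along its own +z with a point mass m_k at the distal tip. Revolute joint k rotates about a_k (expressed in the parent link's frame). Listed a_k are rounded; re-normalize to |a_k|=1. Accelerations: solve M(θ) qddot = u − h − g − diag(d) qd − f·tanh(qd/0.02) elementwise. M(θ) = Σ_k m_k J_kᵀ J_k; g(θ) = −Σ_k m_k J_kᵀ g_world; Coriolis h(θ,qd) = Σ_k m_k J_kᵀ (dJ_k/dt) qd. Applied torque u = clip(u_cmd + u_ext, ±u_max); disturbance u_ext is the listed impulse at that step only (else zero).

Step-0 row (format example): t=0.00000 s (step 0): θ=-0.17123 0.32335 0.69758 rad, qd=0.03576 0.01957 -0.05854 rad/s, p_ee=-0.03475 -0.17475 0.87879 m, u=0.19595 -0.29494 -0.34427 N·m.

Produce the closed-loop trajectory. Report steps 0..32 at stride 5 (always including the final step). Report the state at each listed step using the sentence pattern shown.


t=0.10000 s (step 5): θ=-0.20430 0.35247 0.69413 rad, qd=-0.36314 0.39729 -0.05677 rad/s, p_ee=-0.01491 -0.19845 0.87431 m, u=1.98661 -1.74335 0.16445 N·m.
t=0.20000 s (step 10): θ=-0.21392 0.36962 0.69274 rad, qd=0.02768 -0.01332 0.00169 rad/s, p_ee=-0.00684 -0.20919 0.87173 m, u=0.70635 -0.73756 -0.20221 N·m.
t=0.30000 s (step 15): θ=-0.21003 0.36175 0.65180 rad, qd=0.03674 -0.05582 -0.93933 rad/s, p_ee=0.00182 -0.20867 0.87660 m, u=1.10838 -1.15124 0.26491 N·m.
t=0.40000 s (step 20): θ=-0.20575 0.35609 0.62645 rad, qd=0.04487 -0.09674 0.04319 rad/s, p_ee=0.00646 -0.20720 0.87972 m, u=0.52171 -0.59132 -0.16074 N·m.
t=0.50000 s (step 25): θ=-0.20141 0.34360 0.63264 rad, qd=0.04065 -0.13517 0.06792 rad/s, p_ee=-0.00026 -0.19968 0.88113 m, u=0.35402 -0.41419 -0.23680 N·m.
t=0.60000 s (step 30): θ=-0.19768 0.33110 0.63905 rad, qd=0.03391 -0.11151 0.05943 rad/s, p_ee=-0.00690 -0.19238 0.88229 m, u=1.67503 -5.38582 1.36581 N·m.
t=0.64000 s (step 32): θ=-0.23158 0.26544 0.64245 rad, qd=-0.78386 -1.58692 0.10645 rad/s, p_ee=-0.01558 -0.17526 0.88605 m.


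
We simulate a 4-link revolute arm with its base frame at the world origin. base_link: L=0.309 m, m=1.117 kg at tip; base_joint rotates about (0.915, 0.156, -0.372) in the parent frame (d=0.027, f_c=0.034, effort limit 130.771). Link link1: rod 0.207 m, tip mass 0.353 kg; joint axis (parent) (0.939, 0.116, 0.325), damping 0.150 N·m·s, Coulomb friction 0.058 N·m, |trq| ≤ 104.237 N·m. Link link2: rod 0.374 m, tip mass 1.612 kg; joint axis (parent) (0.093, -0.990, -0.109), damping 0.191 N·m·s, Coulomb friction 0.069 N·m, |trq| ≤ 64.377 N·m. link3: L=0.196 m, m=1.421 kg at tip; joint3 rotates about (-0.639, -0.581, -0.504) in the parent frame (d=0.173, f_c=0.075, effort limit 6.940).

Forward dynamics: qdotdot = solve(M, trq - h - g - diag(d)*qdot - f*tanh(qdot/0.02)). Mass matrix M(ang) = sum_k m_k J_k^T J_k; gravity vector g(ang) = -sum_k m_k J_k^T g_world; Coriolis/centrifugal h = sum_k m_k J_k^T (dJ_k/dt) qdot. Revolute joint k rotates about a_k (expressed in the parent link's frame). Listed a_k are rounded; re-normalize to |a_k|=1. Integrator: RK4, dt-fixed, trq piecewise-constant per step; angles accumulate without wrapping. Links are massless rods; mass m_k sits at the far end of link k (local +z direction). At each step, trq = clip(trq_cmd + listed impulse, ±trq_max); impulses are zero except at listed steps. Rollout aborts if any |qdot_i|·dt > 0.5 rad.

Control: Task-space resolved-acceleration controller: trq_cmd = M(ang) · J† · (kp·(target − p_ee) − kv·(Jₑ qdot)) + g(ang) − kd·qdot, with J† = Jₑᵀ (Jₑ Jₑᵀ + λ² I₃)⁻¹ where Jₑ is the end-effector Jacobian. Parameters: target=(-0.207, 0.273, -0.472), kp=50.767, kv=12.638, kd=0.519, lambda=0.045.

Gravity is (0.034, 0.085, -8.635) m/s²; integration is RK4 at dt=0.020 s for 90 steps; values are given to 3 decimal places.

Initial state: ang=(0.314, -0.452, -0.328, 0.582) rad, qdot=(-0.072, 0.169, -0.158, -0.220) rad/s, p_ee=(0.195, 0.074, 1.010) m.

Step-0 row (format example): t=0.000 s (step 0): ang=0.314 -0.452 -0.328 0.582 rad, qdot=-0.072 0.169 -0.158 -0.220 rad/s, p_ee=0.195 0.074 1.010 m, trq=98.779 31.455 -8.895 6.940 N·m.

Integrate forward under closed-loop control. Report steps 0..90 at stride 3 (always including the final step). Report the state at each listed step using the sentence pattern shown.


t=0.060 s (step 3): ang=0.645 -0.809 -0.079 0.986 rad, qdot=7.713 -7.333 7.326 8.932 rad/s, p_ee=0.183 0.062 0.921 m, trq=-25.284 -12.233 15.483 2.842 N·m.
t=0.120 s (step 6): ang=1.072 -1.179 0.421 1.425 rad, qdot=6.410 -5.239 8.856 5.760 rad/s, p_ee=0.152 0.035 0.739 m, trq=-39.031 -18.376 15.175 -1.531 N·m.
t=0.180 s (step 9): ang=1.418 -1.473 0.947 1.668 rad, qdot=5.114 -4.780 8.432 2.614 rad/s, p_ee=0.099 0.039 0.543 m, trq=-18.048 -4.967 1.242 -2.228 N·m.
t=0.240 s (step 12): ang=1.690 -1.776 1.401 1.772 rad, qdot=3.997 -5.513 6.501 1.204 rad/s, p_ee=0.033 0.075 0.348 m, trq=-6.323 7.531 -10.681 -0.898 N·m.
t=0.300 s (step 15): ang=1.898 -2.158 1.701 1.858 rad, qdot=2.874 -7.351 3.322 1.933 rad/s, p_ee=-0.038 0.119 0.166 m, trq=-2.042 13.720 -15.095 0.001 N·m.
t=0.360 s (step 18): ang=2.021 -2.630 1.792 1.989 rad, qdot=1.043 -7.830 -0.254 1.839 rad/s, p_ee=-0.112 0.152 0.019 m, trq=-0.845 15.143 -12.939 1.048 N·m.
t=0.420 s (step 21): ang=2.022 -3.035 1.687 2.028 rad, qdot=-0.762 -5.444 -2.989 -0.492 rad/s, p_ee=-0.173 0.170 -0.087 m, trq=1.900 13.939 -7.021 1.458 N·m.
t=0.480 s (step 24): ang=1.976 -3.294 1.477 1.977 rad, qdot=-0.538 -3.403 -3.745 -0.893 rad/s, p_ee=-0.201 0.183 -0.169 m, trq=3.875 11.945 1.600 -0.131 N·m.
t=0.540 s (step 27): ang=1.969 -3.465 1.261 1.936 rad, qdot=0.275 -2.399 -3.382 -0.486 rad/s, p_ee=-0.203 0.194 -0.240 m, trq=4.683 11.198 6.812 -1.152 N·m.
t=0.600 s (step 30): ang=2.001 -3.590 1.077 1.914 rad, qdot=0.722 -1.801 -2.762 -0.254 rad/s, p_ee=-0.200 0.204 -0.299 m, trq=4.951 10.952 8.636 -1.308 N·m.
t=0.660 s (step 33): ang=2.049 -3.684 0.930 1.903 rad, qdot=0.837 -1.369 -2.155 -0.164 rad/s, p_ee=-0.197 0.213 -0.345 m, trq=4.936 10.688 8.808 -1.152 N·m.
t=0.720 s (step 36): ang=2.098 -3.756 0.816 1.895 rad, qdot=0.792 -1.041 -1.641 -0.119 rad/s, p_ee=-0.196 0.222 -0.378 m, trq=4.818 10.348 8.419 -0.962 N·m.
t=0.780 s (step 39): ang=2.143 -3.811 0.731 1.889 rad, qdot=0.691 -0.793 -1.234 -0.085 rad/s, p_ee=-0.196 0.230 -0.403 m, trq=4.693 9.983 7.945 -0.811 N·m.
t=0.840 s (step 42): ang=2.181 -3.853 0.666 1.885 rad, qdot=0.581 -0.606 -0.926 -0.056 rad/s, p_ee=-0.198 0.236 -0.421 m, trq=4.605 9.635 7.551 -0.705 N·m.
t=0.900 s (step 45): ang=2.213 -3.884 0.618 1.882 rad, qdot=0.478 -0.463 -0.697 -0.035 rad/s, p_ee=-0.200 0.242 -0.434 m, trq=4.562 9.330 7.267 -0.632 N·m.
t=0.960 s (step 48): ang=2.239 -3.909 0.581 1.881 rad, qdot=0.388 -0.355 -0.529 -0.025 rad/s, p_ee=-0.201 0.248 -0.443 m, trq=4.557 9.077 7.077 -0.579 N·m.
t=1.020 s (step 51): ang=2.260 -3.928 0.553 1.879 rad, qdot=0.311 -0.271 -0.405 -0.022 rad/s, p_ee=-0.203 0.252 -0.450 m, trq=4.585 8.876 6.959 -0.543 N·m.
t=1.080 s (step 54): ang=2.277 -3.942 0.532 1.878 rad, qdot=0.247 -0.207 -0.312 -0.022 rad/s, p_ee=-0.204 0.256 -0.454 m, trq=4.634 8.720 6.889 -0.518 N·m.
t=1.140 s (step 57): ang=2.290 -3.953 0.516 1.878 rad, qdot=0.195 -0.158 -0.242 -0.022 rad/s, p_ee=-0.205 0.259 -0.458 m, trq=4.697 8.602 6.852 -0.502 N·m.
t=1.200 s (step 60): ang=2.301 -3.961 0.503 1.877 rad, qdot=0.153 -0.121 -0.189 -0.021 rad/s, p_ee=-0.206 0.262 -0.461 m, trq=4.762 8.515 6.833 -0.493 N·m.
t=1.260 s (step 63): ang=2.309 -3.968 0.493 1.876 rad, qdot=0.119 -0.092 -0.148 -0.019 rad/s, p_ee=-0.206 0.264 -0.463 m, trq=4.824 8.452 6.825 -0.488 N·m.
t=1.320 s (step 66): ang=2.315 -3.973 0.485 1.876 rad, qdot=0.093 -0.071 -0.117 -0.018 rad/s, p_ee=-0.206 0.265 -0.464 m, trq=4.878 8.406 6.822 -0.485 N·m.
t=1.380 s (step 69): ang=2.320 -3.976 0.478 1.876 rad, qdot=0.072 -0.054 -0.092 -0.016 rad/s, p_ee=-0.207 0.266 -0.466 m, trq=4.924 8.373 6.821 -0.483 N·m.
t=1.440 s (step 72): ang=2.324 -3.979 0.473 1.875 rad, qdot=0.056 -0.042 -0.073 -0.015 rad/s, p_ee=-0.207 0.267 -0.467 m, trq=4.962 8.349 6.821 -0.482 N·m.
t=1.500 s (step 75): ang=2.327 -3.981 0.469 1.875 rad, qdot=0.044 -0.033 -0.058 -0.013 rad/s, p_ee=-0.207 0.268 -0.467 m, trq=4.992 8.333 6.821 -0.481 N·m.
t=1.560 s (step 78): ang=2.330 -3.983 0.466 1.875 rad, qdot=0.034 -0.026 -0.046 -0.012 rad/s, p_ee=-0.207 0.269 -0.468 m, trq=5.016 8.324 6.822 -0.480 N·m.
t=1.620 s (step 81): ang=2.332 -3.985 0.464 1.875 rad, qdot=0.027 -0.020 -0.037 -0.011 rad/s, p_ee=-0.207 0.269 -0.469 m, trq=5.035 8.319 6.824 -0.479 N·m.
t=1.680 s (step 84): ang=2.333 -3.986 0.462 1.875 rad, qdot=0.022 -0.017 -0.031 -0.011 rad/s, p_ee=-0.207 0.270 -0.469 m, trq=5.049 8.317 6.826 -0.478 N·m.
t=1.740 s (step 87): ang=2.335 -3.987 0.460 1.875 rad, qdot=0.019 -0.014 -0.026 -0.010 rad/s, p_ee=-0.207 0.270 -0.469 m, trq=5.060 8.316 6.829 -0.477 N·m.
t=1.800 s (step 90): ang=2.336 -3.988 0.459 1.875 rad, qdot=0.016 -0.012 -0.022 -0.009 rad/s, p_ee=-0.207 0.270 -0.470 m.


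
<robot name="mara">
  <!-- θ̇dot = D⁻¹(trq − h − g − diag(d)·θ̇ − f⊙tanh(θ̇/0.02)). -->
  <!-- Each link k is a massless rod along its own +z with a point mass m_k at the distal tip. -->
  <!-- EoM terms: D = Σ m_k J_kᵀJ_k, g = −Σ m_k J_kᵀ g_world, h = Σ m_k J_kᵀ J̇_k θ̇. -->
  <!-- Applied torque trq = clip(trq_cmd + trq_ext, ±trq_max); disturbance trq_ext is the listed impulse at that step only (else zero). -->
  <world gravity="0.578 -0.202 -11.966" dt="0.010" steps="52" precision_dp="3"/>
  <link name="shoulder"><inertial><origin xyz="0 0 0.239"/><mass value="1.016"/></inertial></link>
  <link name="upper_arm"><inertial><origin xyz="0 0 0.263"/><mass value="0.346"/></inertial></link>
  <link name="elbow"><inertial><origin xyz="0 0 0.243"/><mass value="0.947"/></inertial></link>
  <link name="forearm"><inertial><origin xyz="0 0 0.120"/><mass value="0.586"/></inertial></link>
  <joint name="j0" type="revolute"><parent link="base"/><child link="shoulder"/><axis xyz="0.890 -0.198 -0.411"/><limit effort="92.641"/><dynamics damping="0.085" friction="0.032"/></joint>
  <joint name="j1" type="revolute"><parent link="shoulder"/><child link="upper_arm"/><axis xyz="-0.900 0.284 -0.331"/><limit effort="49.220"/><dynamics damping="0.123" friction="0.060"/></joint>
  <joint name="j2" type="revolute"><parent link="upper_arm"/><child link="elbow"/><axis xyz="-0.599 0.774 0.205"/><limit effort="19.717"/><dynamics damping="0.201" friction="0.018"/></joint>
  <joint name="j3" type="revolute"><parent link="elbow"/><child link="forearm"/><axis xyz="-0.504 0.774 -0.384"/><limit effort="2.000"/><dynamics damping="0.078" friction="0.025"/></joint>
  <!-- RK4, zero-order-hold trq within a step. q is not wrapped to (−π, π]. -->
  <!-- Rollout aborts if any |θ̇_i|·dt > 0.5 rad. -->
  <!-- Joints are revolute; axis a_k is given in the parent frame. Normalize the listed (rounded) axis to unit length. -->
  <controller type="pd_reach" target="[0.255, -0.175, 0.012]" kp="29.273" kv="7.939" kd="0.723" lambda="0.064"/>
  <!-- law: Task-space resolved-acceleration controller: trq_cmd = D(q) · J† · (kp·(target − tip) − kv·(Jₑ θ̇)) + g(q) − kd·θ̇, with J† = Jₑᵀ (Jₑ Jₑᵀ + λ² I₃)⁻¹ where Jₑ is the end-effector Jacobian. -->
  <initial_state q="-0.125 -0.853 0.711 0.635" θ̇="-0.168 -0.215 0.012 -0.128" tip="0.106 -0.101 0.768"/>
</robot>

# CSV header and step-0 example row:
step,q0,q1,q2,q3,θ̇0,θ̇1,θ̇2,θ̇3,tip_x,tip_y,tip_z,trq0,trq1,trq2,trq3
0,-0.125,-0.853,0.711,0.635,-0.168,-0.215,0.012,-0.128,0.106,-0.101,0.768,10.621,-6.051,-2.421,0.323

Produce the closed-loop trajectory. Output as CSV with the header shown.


step,q0,q1,q2,q3,θ̇0,θ̇1,θ̇2,θ̇3,tip_x,tip_y,tip_z,trq0,trq1,trq2,trq3
1,-0.126,-0.858,0.715,0.639,-0.019,-0.736,0.760,0.921,0.107,-0.101,0.767,9.609,-5.021,-2.835,-0.485
2,-0.125,-0.868,0.727,0.645,0.111,-1.226,1.622,0.336,0.107,-0.102,0.764,8.294,-3.964,-3.162,-0.054
3,-0.124,-0.881,0.742,0.656,0.125,-1.415,1.436,1.787,0.108,-0.103,0.761,7.243,-3.166,-2.829,-1.123
4,-0.123,-0.897,0.761,0.664,0.221,-1.825,2.255,0.024,0.108,-0.104,0.758,5.744,-2.191,-3.016,0.201
5,-0.121,-0.915,0.778,0.679,0.147,-1.765,1.327,2.726,0.108,-0.107,0.753,4.943,-1.648,-2.222,-1.791
6,-0.119,-0.935,0.799,0.686,0.266,-2.287,2.671,-1.002,0.108,-0.110,0.749,3.224,-0.656,-2.684,0.998
7,-0.117,-0.956,0.815,0.704,0.093,-1.917,0.741,4.225,0.108,-0.113,0.745,2.976,-0.442,-1.352,-2.000
8,-0.115,-0.979,0.832,0.720,0.247,-2.549,2.533,-0.685,0.108,-0.117,0.740,1.157,0.544,-2.115,0.788
9,-0.114,-1.002,0.849,0.737,0.081,-2.205,0.832,3.731,0.107,-0.122,0.735,0.963,0.724,-0.924,-2.000
10,-0.112,-1.027,0.865,0.750,0.176,-2.801,2.396,-0.918,0.107,-0.127,0.730,-0.683,1.561,-1.569,0.986
11,-0.111,-1.053,0.880,0.766,0.009,-2.389,0.610,3.816,0.106,-0.132,0.724,-0.618,1.628,-0.373,-2.000
12,-0.111,-1.080,0.894,0.779,0.083,-3.001,2.169,-0.914,0.105,-0.138,0.719,-2.166,2.371,-1.049,1.001
13,-0.111,-1.108,0.907,0.793,-0.066,-2.581,0.501,3.583,0.105,-0.144,0.714,-1.952,2.386,0.044,-2.000
14,-0.111,-1.137,0.920,0.804,-0.017,-3.188,1.989,-1.091,0.104,-0.150,0.708,-3.395,3.031,-0.614,1.147
15,-0.112,-1.167,0.931,0.818,-0.149,-2.721,0.321,3.560,0.104,-0.156,0.703,-2.978,2.985,0.444,-2.000
16,-0.113,-1.197,0.942,0.829,-0.117,-3.341,1.791,-1.147,0.103,-0.163,0.697,-4.351,3.562,-0.226,1.197
17,-0.115,-1.228,0.952,0.841,-0.228,-2.858,0.201,3.410,0.103,-0.169,0.691,-3.802,3.492,0.764,-2.000
18,-0.117,-1.260,0.961,0.851,-0.214,-3.479,1.624,-1.273,0.103,-0.176,0.685,-5.111,4.007,0.106,1.296
19,-0.120,-1.292,0.969,0.862,-0.303,-2.962,0.061,3.351,0.103,-0.183,0.679,-4.421,3.915,1.060,-2.000
20,-0.123,-1.325,0.977,0.871,-0.301,-3.587,1.459,-1.343,0.103,-0.190,0.673,-5.694,4.384,0.405,1.351
21,-0.126,-1.358,0.984,0.882,-0.367,-3.051,-0.046,3.244,0.103,-0.197,0.667,-4.908,4.290,1.315,-2.000
22,-0.130,-1.391,0.991,0.890,-0.375,-3.675,1.320,-1.443,0.104,-0.203,0.660,-6.156,4.717,0.671,1.425
23,-0.134,-1.425,0.996,0.900,-0.420,-3.111,-0.159,3.189,0.104,-0.210,0.654,-5.272,4.624,1.560,-2.000
24,-0.138,-1.460,1.002,0.907,-0.434,-3.734,1.185,-1.509,0.105,-0.217,0.647,-6.512,5.020,0.925,1.473
25,-0.143,-1.494,1.006,0.916,-0.460,-3.153,-0.257,3.111,0.107,-0.224,0.640,-5.556,4.936,1.791,-1.992
26,-0.147,-1.529,1.010,0.923,-0.480,-3.770,1.060,-1.576,0.108,-0.231,0.633,-6.791,5.304,1.170,1.521
27,-0.152,-1.563,1.013,0.931,-0.489,-3.174,-0.351,3.046,0.109,-0.237,0.625,-5.771,5.232,2.020,-1.948
28,-0.157,-1.598,1.017,0.937,-0.512,-3.777,0.925,-1.560,0.111,-0.244,0.618,-6.989,5.572,1.420,1.505
29,-0.162,-1.633,1.019,0.945,-0.506,-3.187,-0.417,2.909,0.113,-0.250,0.610,-5.952,5.520,2.238,-1.850
30,-0.167,-1.668,1.021,0.951,-0.531,-3.756,0.782,-1.479,0.116,-0.257,0.602,-7.121,5.830,1.679,1.443
31,-0.173,-1.702,1.022,0.959,-0.514,-3.190,-0.463,2.722,0.118,-0.263,0.594,-6.105,5.801,2.450,-1.712
32,-0.178,-1.737,1.024,0.964,-0.539,-3.714,0.636,-1.356,0.121,-0.269,0.586,-7.199,6.081,1.945,1.348
33,-0.183,-1.771,1.024,0.971,-0.513,-3.185,-0.492,2.497,0.124,-0.275,0.578,-6.233,6.075,2.657,-1.545
34,-0.188,-1.806,1.024,0.977,-0.537,-3.655,0.495,-1.206,0.127,-0.281,0.569,-7.232,6.325,2.211,1.236
35,-0.194,-1.840,1.024,0.983,-0.505,-3.170,-0.512,2.261,0.130,-0.286,0.560,-6.335,6.340,2.863,-1.368
36,-0.199,-1.874,1.023,0.988,-0.525,-3.583,0.362,-1.051,0.133,-0.292,0.551,-7.231,6.561,2.477,1.120
37,-0.204,-1.907,1.022,0.994,-0.490,-3.145,-0.528,2.028,0.137,-0.297,0.542,-6.411,6.593,3.069,-1.192
38,-0.209,-1.940,1.021,0.999,-0.507,-3.502,0.237,-0.898,0.140,-0.302,0.533,-7.200,6.788,2.742,1.009
39,-0.214,-1.973,1.020,1.004,-0.470,-3.107,-0.544,1.807,0.144,-0.307,0.524,-6.459,6.831,3.278,-1.022
40,-0.218,-2.006,1.018,1.008,-0.483,-3.412,0.120,-0.758,0.148,-0.312,0.514,-7.144,7.003,3.005,0.908
41,-0.223,-2.038,1.015,1.013,-0.446,-3.058,-0.560,1.602,0.152,-0.317,0.505,-6.480,7.053,3.488,-0.862
42,-0.228,-2.070,1.013,1.017,-0.455,-3.316,0.015,-0.633,0.156,-0.321,0.495,-7.067,7.203,3.262,0.822
43,-0.232,-2.102,1.010,1.022,-0.417,-3.000,-0.576,1.416,0.161,-0.325,0.485,-6.475,7.257,3.695,-0.714
44,-0.236,-2.133,1.007,1.026,-0.423,-3.217,-0.077,-0.528,0.165,-0.329,0.475,-6.973,7.388,3.506,0.752
45,-0.240,-2.164,1.003,1.030,-0.386,-2.935,-0.590,1.251,0.169,-0.333,0.466,-6.444,7.441,3.895,-0.581
46,-0.244,-2.194,1.000,1.034,-0.388,-3.116,-0.157,-0.437,0.174,-0.336,0.456,-6.861,7.553,3.740,0.695
47,-0.248,-2.224,0.996,1.037,-0.352,-2.862,-0.603,1.107,0.178,-0.339,0.445,-6.389,7.602,4.089,-0.460
48,-0.251,-2.253,0.992,1.041,-0.351,-3.012,-0.226,-0.362,0.182,-0.342,0.435,-6.736,7.697,3.961,0.651
49,-0.255,-2.282,0.987,1.044,-0.316,-2.784,-0.615,0.980,0.187,-0.345,0.425,-6.312,7.740,4.274,-0.351
50,-0.258,-2.311,0.983,1.047,-0.313,-2.908,-0.284,-0.301,0.191,-0.348,0.415,-6.597,7.818,4.166,0.619
51,-0.261,-2.339,0.978,1.050,-0.279,-2.701,-0.624,0.870,0.196,-0.350,0.405,-6.215,7.853,4.448,-0.254
52,-0.263,-2.366,0.974,1.053,-0.274,-2.803,-0.332,-0.252,0.200,-0.352,0.395,,,,


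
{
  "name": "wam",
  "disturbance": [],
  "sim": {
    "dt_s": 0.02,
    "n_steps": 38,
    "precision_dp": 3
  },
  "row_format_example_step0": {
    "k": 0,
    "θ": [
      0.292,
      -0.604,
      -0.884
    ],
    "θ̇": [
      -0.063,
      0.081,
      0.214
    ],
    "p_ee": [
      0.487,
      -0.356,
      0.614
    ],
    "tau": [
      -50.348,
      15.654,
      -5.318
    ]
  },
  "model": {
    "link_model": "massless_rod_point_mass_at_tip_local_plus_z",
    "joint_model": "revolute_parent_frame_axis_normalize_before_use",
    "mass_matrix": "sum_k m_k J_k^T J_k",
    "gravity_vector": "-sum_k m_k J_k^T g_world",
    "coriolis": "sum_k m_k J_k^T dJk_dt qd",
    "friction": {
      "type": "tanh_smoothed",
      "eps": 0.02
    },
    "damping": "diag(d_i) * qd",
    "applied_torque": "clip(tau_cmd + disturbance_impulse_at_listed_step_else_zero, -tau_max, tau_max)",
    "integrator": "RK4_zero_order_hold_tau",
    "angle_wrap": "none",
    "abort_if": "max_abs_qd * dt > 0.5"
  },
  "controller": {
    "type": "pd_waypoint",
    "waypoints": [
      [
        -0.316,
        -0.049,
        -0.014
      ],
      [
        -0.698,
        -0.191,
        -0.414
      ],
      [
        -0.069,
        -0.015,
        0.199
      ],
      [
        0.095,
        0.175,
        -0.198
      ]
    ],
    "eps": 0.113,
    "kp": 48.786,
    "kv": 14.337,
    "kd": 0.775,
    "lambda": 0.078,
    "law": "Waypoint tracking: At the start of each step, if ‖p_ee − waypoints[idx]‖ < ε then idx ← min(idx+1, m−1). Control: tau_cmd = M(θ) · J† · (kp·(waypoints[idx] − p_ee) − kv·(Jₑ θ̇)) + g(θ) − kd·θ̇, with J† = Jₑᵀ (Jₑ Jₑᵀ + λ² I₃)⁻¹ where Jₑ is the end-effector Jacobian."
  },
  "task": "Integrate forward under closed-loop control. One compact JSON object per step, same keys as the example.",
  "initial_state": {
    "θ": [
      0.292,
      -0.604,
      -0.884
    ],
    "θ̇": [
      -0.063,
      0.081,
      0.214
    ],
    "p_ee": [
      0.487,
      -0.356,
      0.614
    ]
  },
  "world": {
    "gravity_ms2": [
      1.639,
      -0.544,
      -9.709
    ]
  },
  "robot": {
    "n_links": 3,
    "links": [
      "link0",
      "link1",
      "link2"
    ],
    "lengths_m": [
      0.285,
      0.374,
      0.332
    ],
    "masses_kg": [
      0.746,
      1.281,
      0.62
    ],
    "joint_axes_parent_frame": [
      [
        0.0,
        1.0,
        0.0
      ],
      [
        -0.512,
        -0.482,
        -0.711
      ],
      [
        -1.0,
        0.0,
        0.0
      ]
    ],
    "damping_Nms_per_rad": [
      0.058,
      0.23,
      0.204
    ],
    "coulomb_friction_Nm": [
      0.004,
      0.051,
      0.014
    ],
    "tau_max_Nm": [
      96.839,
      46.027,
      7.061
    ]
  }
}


{"k":1,"\u03b8":[0.271,-0.624,-0.896],"\u03b8\u0307":[-2.026,-2.012,-1.439],"p_ee":[0.48,-0.358,0.612],"tau":[-44.229,16.161,-2.188]}
{"k":2,"\u03b8":[0.216,-0.676,-0.936],"\u03b8\u0307":[-3.451,-3.167,-2.606],"p_ee":[0.462,-0.362,0.603],"tau":[-39.76,15.9,-0.399]}
{"k":3,"\u03b8":[0.136,-0.745,-0.997],"\u03b8\u0307":[-4.537,-3.684,-3.522],"p_ee":[0.435,-0.364,0.591],"tau":[-30.271,13.374,0.681]}
{"k":4,"\u03b8":[0.04,-0.816,-1.075],"\u03b8\u0307":[-5.06,-3.39,-4.215],"p_ee":[0.4,-0.362,0.578],"tau":[-17.578,8.798,1.285]}
{"k":5,"\u03b8":[-0.061,-0.876,-1.162],"\u03b8\u0307":[-5.068,-2.641,-4.489],"p_ee":[0.359,-0.357,0.566],"tau":[-7.172,4.369,1.408]}
{"k":6,"\u03b8":[-0.16,-0.921,-1.251],"\u03b8\u0307":[-4.825,-1.897,-4.393],"p_ee":[0.316,-0.35,0.556],"tau":[-0.55,1.275,1.243]}
{"k":7,"\u03b8":[-0.253,-0.952,-1.337],"\u03b8\u0307":[-4.502,-1.316,-4.13],"p_ee":[0.272,-0.342,0.546],"tau":[3.226,-0.561,1.032]}
{"k":8,"\u03b8":[-0.339,-0.974,-1.417],"\u03b8\u0307":[-4.172,-0.892,-3.839],"p_ee":[0.229,-0.334,0.537],"tau":[5.269,-1.544,0.89]}
{"k":9,"\u03b8":[-0.419,-0.989,-1.491],"\u03b8\u0307":[-3.861,-0.587,-3.575],"p_ee":[0.189,-0.326,0.526],"tau":[6.346,-2.02,0.836]}
{"k":10,"\u03b8":[-0.494,-0.998,-1.56],"\u03b8\u0307":[-3.577,-0.366,-3.349],"p_ee":[0.151,-0.318,0.515],"tau":[6.915,-2.219,0.848]}
{"k":11,"\u03b8":[-0.563,-1.004,-1.625],"\u03b8\u0307":[-3.321,-0.203,-3.156],"p_ee":[0.115,-0.311,0.503],"tau":[7.234,-2.278,0.899]}
{"k":12,"\u03b8":[-0.627,-1.007,-1.686],"\u03b8\u0307":[-3.092,-0.082,-2.988],"p_ee":[0.082,-0.304,0.49],"tau":[7.44,-2.274,0.968]}
{"k":13,"\u03b8":[-0.686,-1.007,-1.744],"\u03b8\u0307":[-2.889,0.005,-2.835],"p_ee":[0.052,-0.297,0.476],"tau":[7.598,-2.24,1.039]}
{"k":14,"\u03b8":[-0.742,-1.007,-1.8],"\u03b8\u0307":[-2.717,0.049,-2.688],"p_ee":[0.024,-0.289,0.461],"tau":[7.732,-2.166,1.102]}
{"k":15,"\u03b8":[-0.795,-1.005,-1.852],"\u03b8\u0307":[-2.558,0.091,-2.558],"p_ee":[-0.002,-0.282,0.446],"tau":[7.874,-2.126,1.165]}
{"k":16,"\u03b8":[-0.845,-1.003,-1.902],"\u03b8\u0307":[-2.412,0.129,-2.437],"p_ee":[-0.025,-0.275,0.431],"tau":[8.021,-2.112,1.218]}
{"k":17,"\u03b8":[-0.892,-1.0,-1.95],"\u03b8\u0307":[-2.28,0.16,-2.322],"p_ee":[-0.047,-0.268,0.415],"tau":[8.166,-2.112,1.261]}
{"k":18,"\u03b8":[-0.936,-0.996,-1.995],"\u03b8\u0307":[-2.16,0.184,-2.211],"p_ee":[-0.067,-0.261,0.4],"tau":[8.304,-2.12,1.292]}
{"k":19,"\u03b8":[-0.978,-0.993,-2.038],"\u03b8\u0307":[-2.052,0.201,-2.104],"p_ee":[-0.086,-0.255,0.384],"tau":[8.43,-2.134,1.315]}
{"k":20,"\u03b8":[-1.018,-0.988,-2.079],"\u03b8\u0307":[-1.957,0.213,-2.0],"p_ee":[-0.103,-0.248,0.369],"tau":[8.542,-2.15,1.329]}
{"k":21,"\u03b8":[-1.056,-0.984,-2.118],"\u03b8\u0307":[-1.872,0.22,-1.9],"p_ee":[-0.119,-0.241,0.354],"tau":[8.639,-2.167,1.338]}
{"k":22,"\u03b8":[-1.093,-0.98,-2.155],"\u03b8\u0307":[-1.799,0.223,-1.803],"p_ee":[-0.133,-0.235,0.34],"tau":[8.722,-2.185,1.342]}
{"k":23,"\u03b8":[-1.128,-0.975,-2.19],"\u03b8\u0307":[-1.736,0.222,-1.708],"p_ee":[-0.147,-0.229,0.325],"tau":[8.797,-2.204,1.341]}
{"k":24,"\u03b8":[-1.163,-0.971,-2.223],"\u03b8\u0307":[-1.682,0.218,-1.616],"p_ee":[-0.159,-0.223,0.311],"tau":[8.87,-2.227,1.339]}
{"k":25,"\u03b8":[-1.196,-0.966,-2.255],"\u03b8\u0307":[-1.638,0.212,-1.527],"p_ee":[-0.171,-0.217,0.297],"tau":[8.952,-2.258,1.334]}
{"k":26,"\u03b8":[-1.228,-0.962,-2.285],"\u03b8\u0307":[-1.601,0.204,-1.441],"p_ee":[-0.181,-0.211,0.284],"tau":[9.058,-2.302,1.329]}
{"k":27,"\u03b8":[-1.26,-0.958,-2.313],"\u03b8\u0307":[-1.57,0.197,-1.358],"p_ee":[-0.191,-0.206,0.27],"tau":[9.2,-2.362,1.323]}
{"k":28,"\u03b8":[-1.291,-0.954,-2.339],"\u03b8\u0307":[-1.543,0.191,-1.278],"p_ee":[-0.201,-0.201,0.258],"tau":[9.39,-2.443,1.319]}
{"k":29,"\u03b8":[-1.321,-0.951,-2.364],"\u03b8\u0307":[-1.518,0.186,-1.203],"p_ee":[-0.21,-0.196,0.245],"tau":[9.635,-2.548,1.315]}
{"k":30,"\u03b8":[-1.352,-0.947,-2.387],"\u03b8\u0307":[-1.493,0.183,-1.132],"p_ee":[-0.218,-0.191,0.232],"tau":[9.936,-2.674,1.314]}
{"k":31,"\u03b8":[-1.381,-0.943,-2.409],"\u03b8\u0307":[-1.464,0.182,-1.066],"p_ee":[-0.225,-0.186,0.22],"tau":[10.285,-2.821,1.313]}
{"k":32,"\u03b8":[-1.41,-0.94,-2.43],"\u03b8\u0307":[-1.43,0.182,-1.006],"p_ee":[-0.232,-0.182,0.208],"tau":[10.67,-2.98,1.314]}
{"k":33,"\u03b8":[-1.438,-0.936,-2.449],"\u03b8\u0307":[-1.39,0.184,-0.951],"p_ee":[-0.239,-0.178,0.197],"tau":[11.072,-3.145,1.316]}
{"k":34,"\u03b8":[-1.466,-0.932,-2.468],"\u03b8\u0307":[-1.343,0.185,-0.902],"p_ee":[-0.245,-0.174,0.185],"tau":[11.47,-3.308,1.318]}
{"k":35,"\u03b8":[-1.492,-0.929,-2.486],"\u03b8\u0307":[-1.288,0.186,-0.858],"p_ee":[-0.25,-0.17,0.175],"tau":[11.847,-3.461,1.32]}
{"k":36,"\u03b8":[-1.517,-0.925,-2.502],"\u03b8\u0307":[-1.227,0.186,-0.819],"p_ee":[-0.255,-0.167,0.164],"tau":[12.185,-3.597,1.321]}
{"k":37,"\u03b8":[-1.541,-0.921,-2.518],"\u03b8\u0307":[-1.161,0.184,-0.784],"p_ee":[-0.259,-0.163,0.154],"tau":[12.474,-3.711,1.321]}
{"k":38,"\u03b8":[-1.563,-0.918,-2.534],"\u03b8\u0307":[-1.09,0.18,-0.753],"p_ee":[-0.263,-0.16,0.144]}


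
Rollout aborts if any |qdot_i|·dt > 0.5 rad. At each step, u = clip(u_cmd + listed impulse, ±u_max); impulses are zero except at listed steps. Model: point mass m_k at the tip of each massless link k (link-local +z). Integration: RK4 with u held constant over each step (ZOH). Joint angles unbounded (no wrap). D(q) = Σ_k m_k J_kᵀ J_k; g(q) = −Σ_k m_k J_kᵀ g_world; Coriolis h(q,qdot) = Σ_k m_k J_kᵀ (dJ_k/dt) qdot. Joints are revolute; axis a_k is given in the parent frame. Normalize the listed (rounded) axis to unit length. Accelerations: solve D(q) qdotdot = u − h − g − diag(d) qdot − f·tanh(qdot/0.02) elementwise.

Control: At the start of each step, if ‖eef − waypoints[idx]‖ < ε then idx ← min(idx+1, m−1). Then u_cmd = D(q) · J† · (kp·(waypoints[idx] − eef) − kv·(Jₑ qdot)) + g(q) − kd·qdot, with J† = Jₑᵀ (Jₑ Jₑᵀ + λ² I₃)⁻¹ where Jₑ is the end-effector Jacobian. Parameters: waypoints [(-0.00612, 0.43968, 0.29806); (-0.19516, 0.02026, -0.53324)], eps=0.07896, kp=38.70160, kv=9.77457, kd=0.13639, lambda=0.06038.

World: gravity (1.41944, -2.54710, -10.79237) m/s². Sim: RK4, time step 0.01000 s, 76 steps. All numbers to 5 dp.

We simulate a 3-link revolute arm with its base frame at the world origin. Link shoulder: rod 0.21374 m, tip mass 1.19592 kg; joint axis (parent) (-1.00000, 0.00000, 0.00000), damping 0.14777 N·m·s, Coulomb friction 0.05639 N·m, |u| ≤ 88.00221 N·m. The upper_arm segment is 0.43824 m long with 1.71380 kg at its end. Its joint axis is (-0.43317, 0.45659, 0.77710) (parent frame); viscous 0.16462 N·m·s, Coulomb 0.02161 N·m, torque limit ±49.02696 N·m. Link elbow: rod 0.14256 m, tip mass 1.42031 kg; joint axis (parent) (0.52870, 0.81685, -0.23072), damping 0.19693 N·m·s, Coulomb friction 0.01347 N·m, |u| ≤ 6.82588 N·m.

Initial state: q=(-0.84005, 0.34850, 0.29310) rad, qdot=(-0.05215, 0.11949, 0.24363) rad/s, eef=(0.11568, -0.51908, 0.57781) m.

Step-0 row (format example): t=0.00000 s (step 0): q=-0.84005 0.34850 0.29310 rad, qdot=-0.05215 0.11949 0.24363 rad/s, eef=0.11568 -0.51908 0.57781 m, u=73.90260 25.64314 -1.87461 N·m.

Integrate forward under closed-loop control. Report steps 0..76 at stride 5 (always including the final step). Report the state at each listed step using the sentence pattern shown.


t=0.05000 s (step 5): q=-0.78533 0.31008 0.40236 rad, qdot=2.12097 -1.53921 3.70568 rad/s, eef=0.12057 -0.49860 0.59002 m, u=61.06374 18.72780 -1.98735 N·m.
t=0.10000 s (step 10): q=-0.63455 0.20053 0.64953 rad, qdot=3.79723 -2.66606 5.95853 rad/s, eef=0.12050 -0.44136 0.61902 m, u=50.05603 13.33380 -1.48678 N·m.
t=0.15000 s (step 15): q=-0.42266 0.06666 0.96138 rad, qdot=4.51525 -2.50981 6.14329 rad/s, eef=0.10724 -0.35023 0.64914 m, u=30.28787 7.73662 -0.59687 N·m.
t=0.20000 s (step 20): q=-0.19515 -0.04216 1.23978 rad, qdot=4.51841 -1.83601 4.89547 rad/s, eef=0.08584 -0.23587 0.67045 m, u=13.37516 3.46752 -0.19017 N·m.
t=0.25000 s (step 25): q=0.02458 -0.11847 1.44814 rad, qdot=4.24814 -1.24412 3.47184 rad/s, eef=0.06480 -0.11309 0.67768 m, u=1.78979 0.50604 -0.20890 N·m.
t=0.30000 s (step 30): q=0.22782 -0.16923 1.59148 rad, qdot=3.87246 -0.81142 2.32665 rad/s, eef=0.04817 0.00642 0.66921 m, u=-6.30882 -1.64232 -0.38967 N·m.
t=0.35000 s (step 35): q=0.41098 -0.20182 1.68663 rad, qdot=3.45087 -0.51135 1.54235 rad/s, eef=0.03646 0.11514 0.64666 m, u=-12.24661 -3.25627 -0.59428 N·m.
t=0.40000 s (step 40): q=0.57257 -0.22205 1.75077 rad, qdot=3.01305 -0.31225 1.07308 rad/s, eef=0.02871 0.20891 0.61365 m, u=-16.64273 -4.45365 -0.77199 N·m.
t=0.45000 s (step 45): q=0.71231 -0.23427 1.79767 rad, qdot=2.57921 -0.18636 0.83719 rad/s, eef=0.02365 0.28619 0.57457 m, u=-19.77630 -5.28951 -0.91232 N·m.
t=0.50000 s (step 50): q=0.83078 -0.24152 1.83690 rad, qdot=2.16453 -0.11006 0.75304 rad/s, eef=0.02023 0.34728 0.53351 m, u=-21.83315 -5.80993 -1.02053 N·m.
t=0.55000 s (step 55): q=0.92925 -0.24579 1.87428 rad, qdot=1.77991 -0.06465 0.75253 rad/s, eef=0.01766 0.39374 0.49377 m, u=-23.00304 -6.07006 -1.10528 N·m.
t=0.60000 s (step 60): q=1.00938 -0.24827 1.91265 rad, qdot=1.43237 -0.03668 0.78574 rad/s, eef=0.01550 0.42778 0.45759 m, u=-23.48917 -6.13221 -1.17344 N·m.
t=0.65000 s (step 65): q=1.07316 -0.24960 1.95284 rad, qdot=1.12572 -0.01776 0.82081 rad/s, eef=0.01348 0.45176 0.42619 m, u=-23.48707 -6.05685 -1.22906 N·m.
t=0.70000 s (step 70): q=1.12266 -0.25012 1.99445 rad, qdot=0.86129 -0.00365 0.84090 rad/s, eef=0.01150 0.46793 0.39998 m, u=-23.16513 -5.89496 -1.27428 N·m.
t=0.75000 s (step 75): q=1.15998 -0.25000 2.03656 rad, qdot=0.63825 0.00813 0.84063 rad/s, eef=0.00953 0.47823 0.37884 m, u=-22.65589 -5.68724 -1.31046 N·m.
t=0.76000 s (step 76): q=1.16617 -0.24991 2.04496 rad, qdot=0.59841 0.01041 0.83823 rad/s, eef=0.00914 0.47972 0.37518 m.


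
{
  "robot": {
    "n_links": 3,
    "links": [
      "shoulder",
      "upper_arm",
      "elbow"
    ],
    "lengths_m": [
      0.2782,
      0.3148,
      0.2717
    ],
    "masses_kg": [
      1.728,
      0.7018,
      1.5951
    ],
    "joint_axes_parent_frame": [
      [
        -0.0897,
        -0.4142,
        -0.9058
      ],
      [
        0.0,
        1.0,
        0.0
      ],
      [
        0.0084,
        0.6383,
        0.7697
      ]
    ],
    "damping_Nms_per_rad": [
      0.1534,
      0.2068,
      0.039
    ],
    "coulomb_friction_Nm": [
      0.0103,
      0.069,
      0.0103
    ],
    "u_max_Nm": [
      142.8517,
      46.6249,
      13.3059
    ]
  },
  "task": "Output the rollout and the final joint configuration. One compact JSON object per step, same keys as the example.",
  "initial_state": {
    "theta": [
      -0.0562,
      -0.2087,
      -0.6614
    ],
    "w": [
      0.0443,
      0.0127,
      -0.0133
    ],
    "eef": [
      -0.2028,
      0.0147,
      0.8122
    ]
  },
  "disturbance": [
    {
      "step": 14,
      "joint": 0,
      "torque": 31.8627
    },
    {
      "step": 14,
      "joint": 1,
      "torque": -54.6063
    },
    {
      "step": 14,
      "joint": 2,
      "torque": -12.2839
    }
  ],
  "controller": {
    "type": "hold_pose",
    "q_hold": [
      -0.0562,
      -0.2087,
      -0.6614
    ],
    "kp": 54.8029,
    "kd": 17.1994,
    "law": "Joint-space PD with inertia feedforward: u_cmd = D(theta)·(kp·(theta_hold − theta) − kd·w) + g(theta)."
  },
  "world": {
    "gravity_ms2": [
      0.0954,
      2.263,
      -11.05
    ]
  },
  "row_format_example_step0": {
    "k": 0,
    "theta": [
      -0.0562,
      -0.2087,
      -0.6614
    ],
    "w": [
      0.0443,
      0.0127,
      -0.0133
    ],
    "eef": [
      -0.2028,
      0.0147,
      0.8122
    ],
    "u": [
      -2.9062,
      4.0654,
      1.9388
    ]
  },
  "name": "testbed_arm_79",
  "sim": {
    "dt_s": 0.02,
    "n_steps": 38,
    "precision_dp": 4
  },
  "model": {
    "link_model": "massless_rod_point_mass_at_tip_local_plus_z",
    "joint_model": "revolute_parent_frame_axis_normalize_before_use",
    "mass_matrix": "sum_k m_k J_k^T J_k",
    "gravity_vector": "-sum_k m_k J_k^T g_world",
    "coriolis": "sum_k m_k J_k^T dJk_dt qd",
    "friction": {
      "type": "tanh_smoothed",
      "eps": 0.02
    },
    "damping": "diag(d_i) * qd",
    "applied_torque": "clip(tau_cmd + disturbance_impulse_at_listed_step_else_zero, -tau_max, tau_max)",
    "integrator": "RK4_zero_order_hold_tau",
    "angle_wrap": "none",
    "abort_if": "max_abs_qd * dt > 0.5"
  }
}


{"k":1,"theta":[-0.0555,-0.2085,-0.6615],"w":[0.0264,0.0043,-0.0026],"eef":[-0.203,0.0149,0.8121],"u":[-2.8405,4.0314,1.9198]}
{"k":2,"theta":[-0.0551,-0.2085,-0.6616],"w":[0.0145,0.0011,-0.0015],"eef":[-0.2031,0.015,0.8121],"u":[-2.7942,3.9998,1.9068]}
{"k":3,"theta":[-0.0549,-0.2085,-0.6616],"w":[0.0072,-0.0001,-0.0013],"eef":[-0.2031,0.0151,0.8121],"u":[-2.762,3.9739,1.8974]}
{"k":4,"theta":[-0.0548,-0.2085,-0.6616],"w":[0.0029,-0.0005,-0.0009],"eef":[-0.2032,0.0151,0.8121],"u":[-2.7397,3.954,1.8907]}
{"k":5,"theta":[-0.0547,-0.2085,-0.6616],"w":[0.0003,-0.0005,-0.0004],"eef":[-0.2032,0.0151,0.8121],"u":[-2.7243,3.9391,1.8859]}
{"k":6,"theta":[-0.0547,-0.2085,-0.6616],"w":[-0.0012,-0.0004,-0.0],"eef":[-0.2032,0.0151,0.8121],"u":[-2.7135,3.9284,1.8826]}
{"k":7,"theta":[-0.0548,-0.2085,-0.6616],"w":[-0.0022,-0.0003,0.0003],"eef":[-0.2032,0.0151,0.8121],"u":[-2.706,3.9206,1.8802]}
{"k":8,"theta":[-0.0548,-0.2085,-0.6616],"w":[-0.0027,-0.0002,0.0005],"eef":[-0.2032,0.0151,0.8121],"u":[-2.7007,3.915,1.8785]}
{"k":9,"theta":[-0.0549,-0.2085,-0.6616],"w":[-0.003,-0.0002,0.0006],"eef":[-0.2032,0.0151,0.8121],"u":[-2.6969,3.911,1.8773]}
{"k":10,"theta":[-0.0549,-0.2085,-0.6616],"w":[-0.0031,-0.0001,0.0006],"eef":[-0.2031,0.015,0.8121],"u":[-2.6942,3.9082,1.8764]}
{"k":11,"theta":[-0.055,-0.2085,-0.6616],"w":[-0.0031,-0.0001,0.0006],"eef":[-0.2031,0.015,0.8121],"u":[-2.6922,3.9061,1.8758]}
{"k":12,"theta":[-0.0551,-0.2085,-0.6616],"w":[-0.0031,-0.0001,0.0006],"eef":[-0.2031,0.015,0.8121],"u":[-2.6908,3.9047,1.8754]}
{"k":13,"theta":[-0.0551,-0.2085,-0.6616],"w":[-0.003,-0.0001,0.0006],"eef":[-0.2031,0.015,0.8121],"u":[-2.6897,3.9036,1.8751]}
{"k":14,"theta":[-0.0552,-0.2085,-0.6616],"w":[-0.0029,-0.0001,0.0006],"eef":[-0.2031,0.015,0.8121],"u":[29.1738,-46.6249,-10.409]}
{"k":15,"theta":[-0.0536,-0.2229,-0.6688],"w":[0.1744,-1.441,-0.6952],"eef":[-0.2121,0.0156,0.8082],"u":[-14.1253,21.9854,6.2539]}
{"k":16,"theta":[-0.0502,-0.2467,-0.6785],"w":[0.1563,-0.9366,-0.2896],"eef":[-0.2269,0.0167,0.8017],"u":[-11.0301,17.0125,5.0082]}
{"k":17,"theta":[-0.0475,-0.2617,-0.6825],"w":[0.1155,-0.5701,-0.118],"eef":[-0.236,0.0175,0.7975],"u":[-8.7732,13.4135,4.1301]}
{"k":18,"theta":[-0.0456,-0.2705,-0.6841],"w":[0.0752,-0.3104,-0.0417],"eef":[-0.2414,0.018,0.795],"u":[-7.128,10.8088,3.5031]}
{"k":19,"theta":[-0.0444,-0.2749,-0.6845],"w":[0.0418,-0.1298,-0.0066],"eef":[-0.2441,0.0183,0.7937],"u":[-5.9287,8.9232,3.0525]}
{"k":20,"theta":[-0.0438,-0.2763,-0.6845],"w":[0.0148,-0.0069,0.0056],"eef":[-0.2449,0.0184,0.7933],"u":[-5.0547,7.56,2.729]}
{"k":21,"theta":[-0.0438,-0.2757,-0.6842],"w":[-0.0078,0.0658,0.0275],"eef":[-0.2446,0.0184,0.7935],"u":[-4.4202,6.6108,2.4968]}
{"k":22,"theta":[-0.0441,-0.2739,-0.6835],"w":[-0.023,0.1113,0.0443],"eef":[-0.2435,0.0183,0.794],"u":[-3.961,5.9287,2.3294]}
{"k":23,"theta":[-0.0446,-0.2714,-0.6825],"w":[-0.0325,0.1388,0.0563],"eef":[-0.242,0.0181,0.7948],"u":[-3.6274,5.4329,2.2079]}
{"k":24,"theta":[-0.0453,-0.2685,-0.6813],"w":[-0.038,0.1538,0.0644],"eef":[-0.2401,0.0179,0.7957],"u":[-3.3845,5.0716,2.1196]}
{"k":25,"theta":[-0.0461,-0.2654,-0.68],"w":[-0.0409,0.1603,0.069],"eef":[-0.2381,0.0176,0.7967],"u":[-3.2074,4.8078,2.0554]}
{"k":26,"theta":[-0.0469,-0.2622,-0.6786],"w":[-0.0419,0.161,0.0708],"eef":[-0.236,0.0173,0.7977],"u":[-3.0781,4.6145,2.0088]}
{"k":27,"theta":[-0.0478,-0.259,-0.6772],"w":[-0.0418,0.1579,0.0704],"eef":[-0.2339,0.017,0.7987],"u":[-2.9836,4.4725,1.9749]}
{"k":28,"theta":[-0.0486,-0.2559,-0.6758],"w":[-0.0408,0.1525,0.0684],"eef":[-0.2318,0.0168,0.7996],"u":[-2.9144,4.3675,1.9504]}
{"k":29,"theta":[-0.0494,-0.2529,-0.6744],"w":[-0.0392,0.1456,0.0652],"eef":[-0.2299,0.0165,0.8005],"u":[-2.8636,4.2896,1.9325]}
{"k":30,"theta":[-0.0502,-0.2501,-0.6732],"w":[-0.0374,0.1379,0.0613],"eef":[-0.228,0.0162,0.8014],"u":[-2.8262,4.2313,1.9196]}
{"k":31,"theta":[-0.0509,-0.2474,-0.672],"w":[-0.0354,0.1298,0.0569],"eef":[-0.2262,0.016,0.8022],"u":[-2.7986,4.1873,1.9103]}
{"k":32,"theta":[-0.0516,-0.2449,-0.6709],"w":[-0.0332,0.1217,0.0524],"eef":[-0.2246,0.0158,0.803],"u":[-2.778,4.1539,1.9035]}
{"k":33,"theta":[-0.0522,-0.2425,-0.6699],"w":[-0.0311,0.1137,0.0479],"eef":[-0.223,0.0156,0.8036],"u":[-2.7626,4.1282,1.8986]}
{"k":34,"theta":[-0.0528,-0.2403,-0.669],"w":[-0.029,0.106,0.0435],"eef":[-0.2216,0.0154,0.8043],"u":[-2.7509,4.1082,1.8951]}
{"k":35,"theta":[-0.0534,-0.2383,-0.6681],"w":[-0.027,0.0986,0.0395],"eef":[-0.2202,0.0152,0.8049],"u":[-2.742,4.0924,1.8925]}
{"k":36,"theta":[-0.0539,-0.2364,-0.6674],"w":[-0.0251,0.0915,0.0358],"eef":[-0.219,0.0151,0.8054],"u":[-2.7351,4.0798,1.8906]}
{"k":37,"theta":[-0.0544,-0.2346,-0.6667],"w":[-0.0232,0.0848,0.0325],"eef":[-0.2178,0.0149,0.8059],"u":[-2.7297,4.0696,1.8892]}
{"k":38,"theta":[-0.0548,-0.233,-0.6661],"w":[-0.0214,0.0785,0.0296],"eef":[-0.2167,0.0148,0.8064]}
{"summary": "final theta (rad): -0.0548 -0.2330 -0.6661"}


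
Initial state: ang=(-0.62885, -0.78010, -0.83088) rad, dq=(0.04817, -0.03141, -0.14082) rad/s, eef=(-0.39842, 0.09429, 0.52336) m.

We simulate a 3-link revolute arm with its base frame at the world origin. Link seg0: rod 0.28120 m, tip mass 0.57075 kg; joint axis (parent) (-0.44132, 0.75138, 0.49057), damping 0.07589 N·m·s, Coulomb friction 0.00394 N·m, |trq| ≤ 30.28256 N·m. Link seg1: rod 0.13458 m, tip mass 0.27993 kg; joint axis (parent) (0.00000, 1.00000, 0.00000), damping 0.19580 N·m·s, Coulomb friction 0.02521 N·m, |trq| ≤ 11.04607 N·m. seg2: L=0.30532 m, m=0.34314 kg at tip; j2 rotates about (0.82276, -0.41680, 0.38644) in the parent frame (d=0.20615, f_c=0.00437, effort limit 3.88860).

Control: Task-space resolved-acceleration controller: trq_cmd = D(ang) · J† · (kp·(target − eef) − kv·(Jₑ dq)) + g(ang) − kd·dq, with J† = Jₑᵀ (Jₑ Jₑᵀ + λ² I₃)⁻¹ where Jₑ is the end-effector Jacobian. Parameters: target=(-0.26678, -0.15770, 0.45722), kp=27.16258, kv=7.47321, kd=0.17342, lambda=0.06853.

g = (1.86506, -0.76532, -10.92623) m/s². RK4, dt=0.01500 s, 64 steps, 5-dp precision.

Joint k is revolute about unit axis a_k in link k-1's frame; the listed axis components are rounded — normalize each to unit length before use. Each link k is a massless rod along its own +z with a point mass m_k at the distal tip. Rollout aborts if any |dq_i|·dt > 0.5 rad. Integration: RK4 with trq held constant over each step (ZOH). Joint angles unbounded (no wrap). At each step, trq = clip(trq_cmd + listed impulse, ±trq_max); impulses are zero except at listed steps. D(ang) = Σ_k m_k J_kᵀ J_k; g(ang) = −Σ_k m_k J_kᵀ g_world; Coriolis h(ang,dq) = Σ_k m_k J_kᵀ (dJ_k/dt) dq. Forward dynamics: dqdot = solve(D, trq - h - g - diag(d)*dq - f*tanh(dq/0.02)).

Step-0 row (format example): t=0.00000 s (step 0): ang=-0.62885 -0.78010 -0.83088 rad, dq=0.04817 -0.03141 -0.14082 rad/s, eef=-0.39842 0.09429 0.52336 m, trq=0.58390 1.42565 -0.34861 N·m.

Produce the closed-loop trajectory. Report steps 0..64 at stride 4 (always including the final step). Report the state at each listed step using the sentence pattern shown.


t=0.06000 s (step 4): ang=-0.66417 -0.74957 -0.86049 rad, dq=-1.09191 0.88222 -0.75402 rad/s, eef=-0.39680 0.08934 0.52596 m, trq=0.87553 1.16208 -0.27794 N·m.
t=0.12000 s (step 8): ang=-0.74822 -0.68667 -0.91475 rad, dq=-1.63673 1.16029 -1.01223 rad/s, eef=-0.39925 0.07699 0.52604 m, trq=1.43366 1.11698 -0.32446 N·m.
t=0.18000 s (step 12): ang=-0.85160 -0.61569 -0.97722 rad, dq=-1.75500 1.18270 -1.04431 rad/s, eef=-0.40506 0.06066 0.52116 m, trq=2.11327 1.13007 -0.38936 N·m.
t=0.24000 s (step 16): ang=-0.95308 -0.54730 -1.03795 rad, dq=-1.60286 1.09091 -0.97579 rad/s, eef=-0.41152 0.04324 0.51276 m, trq=2.63088 1.12095 -0.41614 N·m.
t=0.30000 s (step 20): ang=-1.04160 -0.48551 -1.09395 rad, dq=-1.34322 0.97234 -0.89350 rad/s, eef=-0.41604 0.02656 0.50333 m, trq=2.93412 1.07081 -0.39481 N·m.
t=0.36000 s (step 24): ang=-1.11387 -0.43052 -1.14525 rad, dq=-1.07033 0.86704 -0.82004 rad/s, eef=-0.41730 0.01121 0.49471 m, trq=3.07636 0.98925 -0.33862 N·m.
t=0.42000 s (step 28): ang=-1.17050 -0.38118 -1.19244 rad, dq=-0.82499 0.78331 -0.75556 rad/s, eef=-0.41501 -0.00281 0.48780 m, trq=3.11734 0.89095 -0.26266 N·m.
t=0.48000 s (step 32): ang=-1.21362 -0.33630 -1.23594 rad, dq=-0.62064 0.71677 -0.69691 rad/s, eef=-0.40954 -0.01562 0.48276 m, trq=3.10062 0.78759 -0.17815 N·m.
t=0.54000 s (step 36): ang=-1.24577 -0.29506 -1.27605 rad, dq=-0.45846 0.66080 -0.64190 rad/s, eef=-0.40152 -0.02730 0.47933 m, trq=3.05444 0.68667 -0.09248 N·m.
t=0.60000 s (step 40): ang=-1.26937 -0.25698 -1.31294 rad, dq=-0.33452 0.61036 -0.58949 rad/s, eef=-0.39169 -0.03787 0.47708 m, trq=2.99623 0.59240 -0.01021 N·m.
t=0.66000 s (step 44): ang=-1.28654 -0.22184 -1.34676 rad, dq=-0.24310 0.56254 -0.53937 rad/s, eef=-0.38076 -0.04732 0.47560 m, trq=2.93643 0.50686 0.06604 N·m.
t=0.72000 s (step 48): ang=-1.29905 -0.18951 -1.37764 rad, dq=-0.17813 0.51614 -0.49160 rad/s, eef=-0.36936 -0.05569 0.47452 m, trq=2.88099 0.43077 0.13496 N·m.
t=0.78000 s (step 52): ang=-1.30831 -0.15993 -1.40574 rad, dq=-0.13390 0.47101 -0.44637 rad/s, eef=-0.35800 -0.06303 0.47357 m, trq=2.83298 0.36410 0.19611 N·m.
t=0.84000 s (step 56): ang=-1.31541 -0.13301 -1.43121 rad, dq=-0.10534 0.42748 -0.40387 rad/s, eef=-0.34708 -0.06942 0.47258 m, trq=2.79364 0.30635 0.24962 N·m.
t=0.90000 s (step 60): ang=-1.32116 -0.10863 -1.45422 rad, dq=-0.08813 0.38603 -0.36427 rad/s, eef=-0.33688 -0.07496 0.47145 m, trq=2.76298 0.25678 0.29597 N·m.
t=0.96000 s (step 64): ang=-1.32613 -0.08668 -1.47495 rad, dq=-0.07871 0.34711 -0.32766 rad/s, eef=-0.32757 -0.07975 0.47013 m.
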